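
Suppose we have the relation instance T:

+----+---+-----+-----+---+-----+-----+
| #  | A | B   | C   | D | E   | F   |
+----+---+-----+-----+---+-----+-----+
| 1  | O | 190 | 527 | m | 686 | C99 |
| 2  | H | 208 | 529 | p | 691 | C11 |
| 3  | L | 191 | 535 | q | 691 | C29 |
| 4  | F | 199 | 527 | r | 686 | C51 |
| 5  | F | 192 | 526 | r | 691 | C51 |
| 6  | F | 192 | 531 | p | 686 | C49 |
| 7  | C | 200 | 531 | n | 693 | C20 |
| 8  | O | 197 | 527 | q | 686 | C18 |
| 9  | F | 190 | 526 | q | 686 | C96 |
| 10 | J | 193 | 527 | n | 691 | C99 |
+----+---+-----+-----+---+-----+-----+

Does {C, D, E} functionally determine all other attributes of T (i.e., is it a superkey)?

All 10 rows have distinct {C, D, E} values, so {C, D, E} → (all attributes) holds and {C, D, E} is a superkey.

Yes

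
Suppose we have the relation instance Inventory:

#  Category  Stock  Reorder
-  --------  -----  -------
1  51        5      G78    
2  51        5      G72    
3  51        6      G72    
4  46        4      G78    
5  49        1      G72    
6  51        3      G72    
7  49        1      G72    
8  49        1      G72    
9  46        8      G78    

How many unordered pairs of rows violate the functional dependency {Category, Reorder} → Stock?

(Category=51, Reorder=G72): violating pairs (2,3), (2,6), (3,6) — 3 pairs.
(Category=46, Reorder=G78): violating pairs (4,9) — 1 pair.
(Category=49, Reorder=G72): all 3 rows agree on Stock — 0 pairs.

4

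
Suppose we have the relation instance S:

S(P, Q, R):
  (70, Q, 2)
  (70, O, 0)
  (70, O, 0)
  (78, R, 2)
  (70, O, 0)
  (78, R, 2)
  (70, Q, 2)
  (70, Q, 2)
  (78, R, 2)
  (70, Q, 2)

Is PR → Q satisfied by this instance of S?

Yes

(P=70, R=2): 4 rows → Q = Q, Q, Q, Q ✓
(P=70, R=0): 3 rows → Q = O, O, O ✓
(P=78, R=2): 3 rows → Q = R, R, R ✓
Every PR value is associated with a single Q value, so PR → Q holds.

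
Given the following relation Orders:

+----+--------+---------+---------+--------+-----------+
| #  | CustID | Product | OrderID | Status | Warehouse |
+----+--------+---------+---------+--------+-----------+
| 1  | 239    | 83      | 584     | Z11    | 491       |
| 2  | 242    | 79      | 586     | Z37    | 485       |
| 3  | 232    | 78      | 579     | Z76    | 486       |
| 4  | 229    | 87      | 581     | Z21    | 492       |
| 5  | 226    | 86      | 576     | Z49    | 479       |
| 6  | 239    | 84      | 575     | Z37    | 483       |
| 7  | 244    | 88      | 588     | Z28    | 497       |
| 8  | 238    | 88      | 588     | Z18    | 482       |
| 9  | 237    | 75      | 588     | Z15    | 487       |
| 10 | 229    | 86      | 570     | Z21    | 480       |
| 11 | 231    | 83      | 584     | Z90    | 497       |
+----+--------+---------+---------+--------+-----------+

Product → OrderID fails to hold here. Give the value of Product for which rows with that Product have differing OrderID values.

Product=83: rows 1, 11 → OrderID = 584, 584 ✓
Product=79: row 2 → OrderID = 586 ✓
Product=78: row 3 → OrderID = 579 ✓
Product=87: row 4 → OrderID = 581 ✓
Product=86: rows 5, 10 → OrderID takes values {576, 570} — violation
Product=84: row 6 → OrderID = 575 ✓
Product=88: rows 7, 8 → OrderID = 588, 588 ✓
Product=75: row 9 → OrderID = 588 ✓
The only Product value with inconsistent OrderID is Product=86.

86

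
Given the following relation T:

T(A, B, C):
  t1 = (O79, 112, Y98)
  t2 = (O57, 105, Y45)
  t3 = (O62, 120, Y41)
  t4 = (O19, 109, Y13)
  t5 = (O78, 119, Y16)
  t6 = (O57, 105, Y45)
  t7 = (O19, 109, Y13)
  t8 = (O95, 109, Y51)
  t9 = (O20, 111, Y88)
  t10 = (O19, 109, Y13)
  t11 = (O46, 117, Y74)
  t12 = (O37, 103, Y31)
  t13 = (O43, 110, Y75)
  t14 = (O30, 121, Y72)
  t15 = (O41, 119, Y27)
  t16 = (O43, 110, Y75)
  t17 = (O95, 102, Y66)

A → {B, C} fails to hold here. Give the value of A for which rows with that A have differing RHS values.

A=O79: row 1 → {B,C} = (112, Y98) ✓
A=O57: rows 2, 6 → {B,C} = (105, Y45), (105, Y45) ✓
A=O62: row 3 → {B,C} = (120, Y41) ✓
A=O19: rows 4, 7, 10 → {B,C} = (109, Y13), (109, Y13), (109, Y13) ✓
A=O78: row 5 → {B,C} = (119, Y16) ✓
A=O95: rows 8, 17 → {B,C} takes values {(109, Y51), (102, Y66)} — violation
A=O20: row 9 → {B,C} = (111, Y88) ✓
A=O46: row 11 → {B,C} = (117, Y74) ✓
A=O37: row 12 → {B,C} = (103, Y31) ✓
A=O43: rows 13, 16 → {B,C} = (110, Y75), (110, Y75) ✓
A=O30: row 14 → {B,C} = (121, Y72) ✓
A=O41: row 15 → {B,C} = (119, Y27) ✓
The only A value with inconsistent RHS is A=O95.

O95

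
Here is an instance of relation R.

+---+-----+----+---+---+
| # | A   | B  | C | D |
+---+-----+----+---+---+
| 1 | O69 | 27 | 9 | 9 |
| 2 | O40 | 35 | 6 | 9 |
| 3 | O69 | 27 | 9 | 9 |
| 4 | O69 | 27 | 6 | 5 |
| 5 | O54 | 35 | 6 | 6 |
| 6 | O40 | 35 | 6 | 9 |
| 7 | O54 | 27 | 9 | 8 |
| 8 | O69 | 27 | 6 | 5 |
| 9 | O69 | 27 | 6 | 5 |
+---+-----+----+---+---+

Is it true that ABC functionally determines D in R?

Yes

(A=O69, B=27, C=9): rows 1, 3 → D = 9, 9 ✓
(A=O40, B=35, C=6): rows 2, 6 → D = 9, 9 ✓
(A=O69, B=27, C=6): rows 4, 8, 9 → D = 5, 5, 5 ✓
(A=O54, B=35, C=6): row 5 → D = 6 ✓
(A=O54, B=27, C=9): row 7 → D = 8 ✓
Every ABC value is associated with a single D value, so ABC → D holds.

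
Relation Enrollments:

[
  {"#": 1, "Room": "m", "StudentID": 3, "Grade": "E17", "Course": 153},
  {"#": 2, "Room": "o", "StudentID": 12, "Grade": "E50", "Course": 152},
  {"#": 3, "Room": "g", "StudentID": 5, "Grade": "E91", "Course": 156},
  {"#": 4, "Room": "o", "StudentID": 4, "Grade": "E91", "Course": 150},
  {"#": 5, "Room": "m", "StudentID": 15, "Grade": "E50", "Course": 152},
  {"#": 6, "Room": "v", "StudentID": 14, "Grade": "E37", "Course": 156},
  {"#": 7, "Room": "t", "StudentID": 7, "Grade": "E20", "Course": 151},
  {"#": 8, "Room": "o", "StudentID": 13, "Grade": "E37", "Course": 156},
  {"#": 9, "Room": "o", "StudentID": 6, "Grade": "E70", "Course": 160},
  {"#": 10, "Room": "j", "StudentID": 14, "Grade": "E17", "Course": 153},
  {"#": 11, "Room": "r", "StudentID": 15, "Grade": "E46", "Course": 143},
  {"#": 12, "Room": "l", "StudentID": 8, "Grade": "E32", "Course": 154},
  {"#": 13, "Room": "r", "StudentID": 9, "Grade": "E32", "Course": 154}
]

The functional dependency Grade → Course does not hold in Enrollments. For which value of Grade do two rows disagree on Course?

Grade=E17: rows 1, 10 → Course = 153, 153 ✓
Grade=E50: rows 2, 5 → Course = 152, 152 ✓
Grade=E91: rows 3, 4 → Course takes values {156, 150} — violation
Grade=E37: rows 6, 8 → Course = 156, 156 ✓
Grade=E20: row 7 → Course = 151 ✓
Grade=E70: row 9 → Course = 160 ✓
Grade=E46: row 11 → Course = 143 ✓
Grade=E32: rows 12, 13 → Course = 154, 154 ✓
The only Grade value with inconsistent Course is Grade=E91.

E91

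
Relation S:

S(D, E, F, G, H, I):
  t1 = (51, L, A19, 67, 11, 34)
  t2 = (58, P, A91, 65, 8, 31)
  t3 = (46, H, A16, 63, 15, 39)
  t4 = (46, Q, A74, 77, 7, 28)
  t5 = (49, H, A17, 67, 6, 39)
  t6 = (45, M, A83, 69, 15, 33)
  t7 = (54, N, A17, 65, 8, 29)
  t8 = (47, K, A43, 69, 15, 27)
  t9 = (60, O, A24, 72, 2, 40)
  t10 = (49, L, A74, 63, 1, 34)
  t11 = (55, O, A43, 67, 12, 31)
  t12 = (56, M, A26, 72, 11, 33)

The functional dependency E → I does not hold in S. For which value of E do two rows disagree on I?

O

E=L: rows 1, 10 → I = 34, 34 ✓
E=P: row 2 → I = 31 ✓
E=H: rows 3, 5 → I = 39, 39 ✓
E=Q: row 4 → I = 28 ✓
E=M: rows 6, 12 → I = 33, 33 ✓
E=N: row 7 → I = 29 ✓
E=K: row 8 → I = 27 ✓
E=O: rows 9, 11 → I takes values {40, 31} — violation
The only E value with inconsistent I is E=O.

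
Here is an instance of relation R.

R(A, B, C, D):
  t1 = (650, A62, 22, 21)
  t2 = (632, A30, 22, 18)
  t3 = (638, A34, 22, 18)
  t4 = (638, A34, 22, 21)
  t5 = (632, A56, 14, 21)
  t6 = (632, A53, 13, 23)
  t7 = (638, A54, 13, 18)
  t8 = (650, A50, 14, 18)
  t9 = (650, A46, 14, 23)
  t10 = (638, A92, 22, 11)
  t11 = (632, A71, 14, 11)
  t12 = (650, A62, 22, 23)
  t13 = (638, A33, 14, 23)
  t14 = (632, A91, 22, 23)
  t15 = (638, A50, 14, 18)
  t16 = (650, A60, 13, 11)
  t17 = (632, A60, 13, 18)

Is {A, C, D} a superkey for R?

Yes

All 17 rows have distinct {A, C, D} values, so {A, C, D} → (all attributes) holds and {A, C, D} is a superkey.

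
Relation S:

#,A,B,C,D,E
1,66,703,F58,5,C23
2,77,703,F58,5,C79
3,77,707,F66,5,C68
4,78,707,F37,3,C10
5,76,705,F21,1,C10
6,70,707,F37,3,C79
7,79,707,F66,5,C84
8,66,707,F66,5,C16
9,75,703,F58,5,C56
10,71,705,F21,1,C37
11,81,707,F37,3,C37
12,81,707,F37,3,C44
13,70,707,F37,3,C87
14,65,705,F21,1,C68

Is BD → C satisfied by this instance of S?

(B=703, D=5): rows 1, 2, 9 → C = F58, F58, F58 ✓
(B=707, D=5): rows 3, 7, 8 → C = F66, F66, F66 ✓
(B=707, D=3): rows 4, 6, 11, 12, 13 → C = F37, F37, F37, F37, F37 ✓
(B=705, D=1): rows 5, 10, 14 → C = F21, F21, F21 ✓
Every BD value is associated with a single C value, so BD → C holds.

Yes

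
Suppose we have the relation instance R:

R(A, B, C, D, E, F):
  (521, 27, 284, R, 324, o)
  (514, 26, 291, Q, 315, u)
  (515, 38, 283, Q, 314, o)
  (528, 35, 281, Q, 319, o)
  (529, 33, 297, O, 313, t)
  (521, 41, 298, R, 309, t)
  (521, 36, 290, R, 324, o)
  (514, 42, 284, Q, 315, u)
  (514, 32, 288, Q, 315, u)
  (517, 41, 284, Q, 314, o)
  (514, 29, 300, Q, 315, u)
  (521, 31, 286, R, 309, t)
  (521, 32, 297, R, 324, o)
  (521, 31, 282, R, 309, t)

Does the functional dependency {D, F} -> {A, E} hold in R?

(D=R, F=o): 3 rows → {A,E} = (521, 324), (521, 324), (521, 324) ✓
(D=Q, F=u): 4 rows → {A,E} = (514, 315), (514, 315), (514, 315), (514, 315) ✓
(D=Q, F=o): 3 rows → {A,E} takes values {(515, 314), (528, 319), (517, 314)} — violation
(D=O, F=t): 1 row → {A,E} = (529, 313) ✓
(D=R, F=t): 3 rows → {A,E} = (521, 309), (521, 309), (521, 309) ✓
Two rows agree on {D, F} but differ on {A, E}, so {D, F} -> {A, E} does not hold.

No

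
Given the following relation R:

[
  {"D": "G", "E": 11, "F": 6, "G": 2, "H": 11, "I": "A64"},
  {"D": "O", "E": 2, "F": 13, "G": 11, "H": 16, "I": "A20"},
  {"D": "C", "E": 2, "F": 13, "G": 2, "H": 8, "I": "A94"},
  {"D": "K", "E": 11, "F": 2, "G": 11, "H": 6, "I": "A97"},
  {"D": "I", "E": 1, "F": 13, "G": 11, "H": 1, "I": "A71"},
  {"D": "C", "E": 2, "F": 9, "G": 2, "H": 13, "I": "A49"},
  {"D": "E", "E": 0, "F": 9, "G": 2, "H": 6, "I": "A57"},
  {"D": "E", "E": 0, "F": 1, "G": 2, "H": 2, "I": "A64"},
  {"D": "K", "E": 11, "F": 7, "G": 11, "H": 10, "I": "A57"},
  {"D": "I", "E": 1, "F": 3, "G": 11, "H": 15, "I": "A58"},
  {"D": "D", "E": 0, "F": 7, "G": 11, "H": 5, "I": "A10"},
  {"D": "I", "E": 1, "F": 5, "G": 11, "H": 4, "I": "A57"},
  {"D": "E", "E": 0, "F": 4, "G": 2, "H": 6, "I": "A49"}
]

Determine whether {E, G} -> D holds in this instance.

Yes

(E=11, G=2): 1 row → D = G ✓
(E=2, G=11): 1 row → D = O ✓
(E=2, G=2): 2 rows → D = C, C ✓
(E=11, G=11): 2 rows → D = K, K ✓
(E=1, G=11): 3 rows → D = I, I, I ✓
(E=0, G=2): 3 rows → D = E, E, E ✓
(E=0, G=11): 1 row → D = D ✓
Every {E, G} value is associated with a single D value, so {E, G} -> D holds.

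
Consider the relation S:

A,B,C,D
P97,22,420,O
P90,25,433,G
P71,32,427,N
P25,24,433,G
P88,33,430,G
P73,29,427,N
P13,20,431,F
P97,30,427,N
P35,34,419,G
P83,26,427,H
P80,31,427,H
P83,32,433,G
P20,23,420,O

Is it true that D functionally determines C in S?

No

D=O: 2 rows → C = 420, 420 ✓
D=G: 5 rows → C takes values {433, 430, 419} — violation
D=N: 3 rows → C = 427, 427, 427 ✓
D=F: 1 row → C = 431 ✓
D=H: 2 rows → C = 427, 427 ✓
Two rows agree on D but differ on C, so D → C does not hold.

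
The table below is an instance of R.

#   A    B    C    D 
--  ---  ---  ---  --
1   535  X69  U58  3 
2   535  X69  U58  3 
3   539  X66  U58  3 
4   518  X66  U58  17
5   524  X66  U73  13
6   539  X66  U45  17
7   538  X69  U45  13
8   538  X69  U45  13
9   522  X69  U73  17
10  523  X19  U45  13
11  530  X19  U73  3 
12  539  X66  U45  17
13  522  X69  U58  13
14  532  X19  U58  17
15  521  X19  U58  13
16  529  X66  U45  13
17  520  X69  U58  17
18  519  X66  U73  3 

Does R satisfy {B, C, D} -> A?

Yes

(B=X69, C=U58, D=3): rows 1, 2 → A = 535, 535 ✓
(B=X66, C=U58, D=3): row 3 → A = 539 ✓
(B=X66, C=U58, D=17): row 4 → A = 518 ✓
(B=X66, C=U73, D=13): row 5 → A = 524 ✓
(B=X66, C=U45, D=17): rows 6, 12 → A = 539, 539 ✓
(B=X69, C=U45, D=13): rows 7, 8 → A = 538, 538 ✓
(B=X69, C=U73, D=17): row 9 → A = 522 ✓
(B=X19, C=U45, D=13): row 10 → A = 523 ✓
(B=X19, C=U73, D=3): row 11 → A = 530 ✓
(B=X69, C=U58, D=13): row 13 → A = 522 ✓
(B=X19, C=U58, D=17): row 14 → A = 532 ✓
(B=X19, C=U58, D=13): row 15 → A = 521 ✓
(B=X66, C=U45, D=13): row 16 → A = 529 ✓
(B=X69, C=U58, D=17): row 17 → A = 520 ✓
(B=X66, C=U73, D=3): row 18 → A = 519 ✓
Every {B, C, D} value is associated with a single A value, so {B, C, D} -> A holds.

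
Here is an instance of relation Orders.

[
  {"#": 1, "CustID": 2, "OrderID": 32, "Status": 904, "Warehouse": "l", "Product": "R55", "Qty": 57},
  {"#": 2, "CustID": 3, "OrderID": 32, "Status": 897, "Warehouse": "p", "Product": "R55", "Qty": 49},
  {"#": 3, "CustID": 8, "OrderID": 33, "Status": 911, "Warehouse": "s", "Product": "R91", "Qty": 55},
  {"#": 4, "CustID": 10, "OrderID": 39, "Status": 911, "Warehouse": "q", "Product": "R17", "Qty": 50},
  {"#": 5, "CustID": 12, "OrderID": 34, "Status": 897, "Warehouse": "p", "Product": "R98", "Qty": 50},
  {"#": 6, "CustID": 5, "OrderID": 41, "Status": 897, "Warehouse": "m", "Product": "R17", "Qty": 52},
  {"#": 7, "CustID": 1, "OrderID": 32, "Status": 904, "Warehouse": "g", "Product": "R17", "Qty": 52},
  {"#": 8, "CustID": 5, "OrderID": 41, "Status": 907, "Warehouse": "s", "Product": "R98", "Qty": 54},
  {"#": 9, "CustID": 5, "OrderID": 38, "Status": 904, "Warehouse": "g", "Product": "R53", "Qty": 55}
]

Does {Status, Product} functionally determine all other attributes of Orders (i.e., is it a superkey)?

Yes

All 9 rows have distinct {Status, Product} values, so {Status, Product} → (all attributes) holds and {Status, Product} is a superkey.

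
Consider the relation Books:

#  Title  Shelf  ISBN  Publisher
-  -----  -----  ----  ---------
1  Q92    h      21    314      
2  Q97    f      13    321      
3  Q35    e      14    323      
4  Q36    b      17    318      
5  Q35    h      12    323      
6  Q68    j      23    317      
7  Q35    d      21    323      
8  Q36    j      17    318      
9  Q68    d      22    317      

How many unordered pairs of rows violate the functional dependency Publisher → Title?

0

Publisher=323: all 3 rows agree on Title — 0 pairs.
Publisher=318: all 2 rows agree on Title — 0 pairs.
Publisher=317: all 2 rows agree on Title — 0 pairs.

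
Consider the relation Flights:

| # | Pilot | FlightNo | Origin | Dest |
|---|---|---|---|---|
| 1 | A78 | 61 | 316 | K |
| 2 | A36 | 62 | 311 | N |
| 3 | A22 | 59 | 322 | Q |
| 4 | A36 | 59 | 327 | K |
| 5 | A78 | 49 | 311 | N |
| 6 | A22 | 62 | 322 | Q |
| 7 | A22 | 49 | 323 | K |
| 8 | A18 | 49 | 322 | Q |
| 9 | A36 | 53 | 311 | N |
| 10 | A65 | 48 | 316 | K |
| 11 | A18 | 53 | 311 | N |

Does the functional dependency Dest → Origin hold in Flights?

No

Dest=K: rows 1, 4, 7, 10 → Origin takes values {316, 327, 323} — violation
Dest=N: rows 2, 5, 9, 11 → Origin = 311, 311, 311, 311 ✓
Dest=Q: rows 3, 6, 8 → Origin = 322, 322, 322 ✓
Two rows agree on Dest but differ on Origin, so Dest → Origin does not hold.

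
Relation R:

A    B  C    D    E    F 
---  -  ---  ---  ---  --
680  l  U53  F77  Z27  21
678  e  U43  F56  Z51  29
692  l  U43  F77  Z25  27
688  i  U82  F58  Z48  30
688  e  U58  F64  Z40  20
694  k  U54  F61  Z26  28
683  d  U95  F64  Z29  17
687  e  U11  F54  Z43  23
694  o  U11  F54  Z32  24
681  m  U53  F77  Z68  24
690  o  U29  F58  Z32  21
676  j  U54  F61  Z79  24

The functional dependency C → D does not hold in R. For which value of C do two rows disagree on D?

C=U53: 2 rows → D = F77, F77 ✓
C=U43: 2 rows → D takes values {F56, F77} — violation
C=U82: 1 row → D = F58 ✓
C=U58: 1 row → D = F64 ✓
C=U54: 2 rows → D = F61, F61 ✓
C=U95: 1 row → D = F64 ✓
C=U11: 2 rows → D = F54, F54 ✓
C=U29: 1 row → D = F58 ✓
The only C value with inconsistent D is C=U43.

U43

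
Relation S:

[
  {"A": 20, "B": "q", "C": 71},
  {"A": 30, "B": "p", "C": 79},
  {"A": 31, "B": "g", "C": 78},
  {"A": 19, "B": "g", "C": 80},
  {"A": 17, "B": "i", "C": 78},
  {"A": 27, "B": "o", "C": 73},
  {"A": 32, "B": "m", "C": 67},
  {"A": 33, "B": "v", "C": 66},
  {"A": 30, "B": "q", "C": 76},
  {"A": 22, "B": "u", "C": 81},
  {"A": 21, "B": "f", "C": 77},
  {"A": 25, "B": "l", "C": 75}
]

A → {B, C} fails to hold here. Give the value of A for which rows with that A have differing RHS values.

A=20: 1 row → {B,C} = (q, 71) ✓
A=30: 2 rows → {B,C} takes values {(p, 79), (q, 76)} — violation
A=31: 1 row → {B,C} = (g, 78) ✓
A=19: 1 row → {B,C} = (g, 80) ✓
A=17: 1 row → {B,C} = (i, 78) ✓
A=27: 1 row → {B,C} = (o, 73) ✓
A=32: 1 row → {B,C} = (m, 67) ✓
A=33: 1 row → {B,C} = (v, 66) ✓
A=22: 1 row → {B,C} = (u, 81) ✓
A=21: 1 row → {B,C} = (f, 77) ✓
A=25: 1 row → {B,C} = (l, 75) ✓
The only A value with inconsistent RHS is A=30.

30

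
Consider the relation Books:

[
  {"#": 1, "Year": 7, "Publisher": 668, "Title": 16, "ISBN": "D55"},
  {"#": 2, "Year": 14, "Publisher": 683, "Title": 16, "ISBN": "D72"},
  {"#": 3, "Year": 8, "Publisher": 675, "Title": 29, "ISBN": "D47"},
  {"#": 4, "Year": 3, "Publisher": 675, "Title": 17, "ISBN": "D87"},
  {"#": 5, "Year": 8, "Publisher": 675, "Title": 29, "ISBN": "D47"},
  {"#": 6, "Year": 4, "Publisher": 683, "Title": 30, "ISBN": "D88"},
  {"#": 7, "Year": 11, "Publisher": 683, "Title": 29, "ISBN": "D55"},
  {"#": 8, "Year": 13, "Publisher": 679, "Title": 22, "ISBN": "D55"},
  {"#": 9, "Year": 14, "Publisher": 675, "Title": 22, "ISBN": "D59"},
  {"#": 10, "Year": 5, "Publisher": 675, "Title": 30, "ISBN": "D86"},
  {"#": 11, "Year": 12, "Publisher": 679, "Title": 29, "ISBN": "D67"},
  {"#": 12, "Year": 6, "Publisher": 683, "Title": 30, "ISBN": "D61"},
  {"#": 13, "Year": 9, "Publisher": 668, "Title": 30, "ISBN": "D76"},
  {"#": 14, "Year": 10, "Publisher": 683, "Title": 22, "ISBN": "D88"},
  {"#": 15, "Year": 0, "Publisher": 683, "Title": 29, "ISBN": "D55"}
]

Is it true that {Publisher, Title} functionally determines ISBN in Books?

(Publisher=668, Title=16): row 1 → ISBN = D55 ✓
(Publisher=683, Title=16): row 2 → ISBN = D72 ✓
(Publisher=675, Title=29): rows 3, 5 → ISBN = D47, D47 ✓
(Publisher=675, Title=17): row 4 → ISBN = D87 ✓
(Publisher=683, Title=30): rows 6, 12 → ISBN takes values {D88, D61} — violation
(Publisher=683, Title=29): rows 7, 15 → ISBN = D55, D55 ✓
(Publisher=679, Title=22): row 8 → ISBN = D55 ✓
(Publisher=675, Title=22): row 9 → ISBN = D59 ✓
(Publisher=675, Title=30): row 10 → ISBN = D86 ✓
(Publisher=679, Title=29): row 11 → ISBN = D67 ✓
(Publisher=668, Title=30): row 13 → ISBN = D76 ✓
(Publisher=683, Title=22): row 14 → ISBN = D88 ✓
Two rows agree on {Publisher, Title} but differ on ISBN, so {Publisher, Title} → ISBN does not hold.

No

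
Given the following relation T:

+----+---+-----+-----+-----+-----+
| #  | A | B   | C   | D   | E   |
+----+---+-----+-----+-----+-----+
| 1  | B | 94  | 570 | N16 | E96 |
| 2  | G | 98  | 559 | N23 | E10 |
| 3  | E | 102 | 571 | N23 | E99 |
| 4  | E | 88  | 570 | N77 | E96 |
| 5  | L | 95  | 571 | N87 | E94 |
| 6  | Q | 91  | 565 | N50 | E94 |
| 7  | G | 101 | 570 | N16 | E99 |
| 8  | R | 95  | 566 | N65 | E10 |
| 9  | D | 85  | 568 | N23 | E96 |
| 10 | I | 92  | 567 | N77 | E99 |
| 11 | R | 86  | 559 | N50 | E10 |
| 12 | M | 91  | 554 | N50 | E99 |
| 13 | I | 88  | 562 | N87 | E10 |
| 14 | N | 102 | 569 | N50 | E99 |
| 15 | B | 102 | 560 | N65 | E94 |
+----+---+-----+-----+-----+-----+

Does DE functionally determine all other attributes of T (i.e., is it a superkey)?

Rows 12 and 14 have the same DE value (D=N50, E=E99) but are distinct tuples, so DE does not determine every attribute — not a superkey.

No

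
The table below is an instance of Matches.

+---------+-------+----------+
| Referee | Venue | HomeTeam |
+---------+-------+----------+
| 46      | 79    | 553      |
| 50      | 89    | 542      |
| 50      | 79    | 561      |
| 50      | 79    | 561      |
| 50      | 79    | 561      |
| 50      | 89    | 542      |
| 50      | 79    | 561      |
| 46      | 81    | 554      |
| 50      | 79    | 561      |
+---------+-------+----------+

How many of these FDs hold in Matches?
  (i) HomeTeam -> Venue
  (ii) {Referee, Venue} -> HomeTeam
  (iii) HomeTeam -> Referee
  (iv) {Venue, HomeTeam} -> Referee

(i) HomeTeam -> Venue: every LHS value maps to a single RHS value — holds.
(ii) {Referee, Venue} -> HomeTeam: every LHS value maps to a single RHS value — holds.
(iii) HomeTeam -> Referee: every LHS value maps to a single RHS value — holds.
(iv) {Venue, HomeTeam} -> Referee: every LHS value maps to a single RHS value — holds.
4 of the 4 dependencies hold.

4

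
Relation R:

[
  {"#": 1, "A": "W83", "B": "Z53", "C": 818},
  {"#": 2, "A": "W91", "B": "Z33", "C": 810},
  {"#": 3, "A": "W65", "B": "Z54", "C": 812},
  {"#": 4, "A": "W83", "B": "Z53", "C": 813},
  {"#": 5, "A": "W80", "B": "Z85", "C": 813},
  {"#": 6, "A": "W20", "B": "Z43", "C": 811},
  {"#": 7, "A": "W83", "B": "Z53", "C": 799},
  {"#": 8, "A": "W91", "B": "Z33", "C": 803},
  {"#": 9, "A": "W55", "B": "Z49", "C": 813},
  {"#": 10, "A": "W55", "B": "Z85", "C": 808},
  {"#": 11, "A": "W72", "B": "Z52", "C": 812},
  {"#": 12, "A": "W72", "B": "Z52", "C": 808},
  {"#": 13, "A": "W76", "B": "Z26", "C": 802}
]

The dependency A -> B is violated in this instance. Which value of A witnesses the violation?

W55

A=W83: rows 1, 4, 7 → B = Z53, Z53, Z53 ✓
A=W91: rows 2, 8 → B = Z33, Z33 ✓
A=W65: row 3 → B = Z54 ✓
A=W80: row 5 → B = Z85 ✓
A=W20: row 6 → B = Z43 ✓
A=W55: rows 9, 10 → B takes values {Z49, Z85} — violation
A=W72: rows 11, 12 → B = Z52, Z52 ✓
A=W76: row 13 → B = Z26 ✓
The only A value with inconsistent B is A=W55.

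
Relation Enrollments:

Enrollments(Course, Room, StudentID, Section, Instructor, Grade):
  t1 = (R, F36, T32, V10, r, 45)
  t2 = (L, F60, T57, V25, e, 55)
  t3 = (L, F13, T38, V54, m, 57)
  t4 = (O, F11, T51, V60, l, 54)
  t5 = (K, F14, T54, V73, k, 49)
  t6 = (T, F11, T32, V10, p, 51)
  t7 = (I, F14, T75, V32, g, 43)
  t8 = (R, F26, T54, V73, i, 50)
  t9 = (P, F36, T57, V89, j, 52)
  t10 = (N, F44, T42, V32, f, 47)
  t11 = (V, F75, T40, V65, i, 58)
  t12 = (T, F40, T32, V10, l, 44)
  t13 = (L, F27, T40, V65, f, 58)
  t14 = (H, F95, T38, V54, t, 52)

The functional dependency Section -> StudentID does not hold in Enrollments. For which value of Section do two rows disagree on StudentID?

V32

Section=V10: rows 1, 6, 12 → StudentID = T32, T32, T32 ✓
Section=V25: row 2 → StudentID = T57 ✓
Section=V54: rows 3, 14 → StudentID = T38, T38 ✓
Section=V60: row 4 → StudentID = T51 ✓
Section=V73: rows 5, 8 → StudentID = T54, T54 ✓
Section=V32: rows 7, 10 → StudentID takes values {T75, T42} — violation
Section=V89: row 9 → StudentID = T57 ✓
Section=V65: rows 11, 13 → StudentID = T40, T40 ✓
The only Section value with inconsistent StudentID is Section=V32.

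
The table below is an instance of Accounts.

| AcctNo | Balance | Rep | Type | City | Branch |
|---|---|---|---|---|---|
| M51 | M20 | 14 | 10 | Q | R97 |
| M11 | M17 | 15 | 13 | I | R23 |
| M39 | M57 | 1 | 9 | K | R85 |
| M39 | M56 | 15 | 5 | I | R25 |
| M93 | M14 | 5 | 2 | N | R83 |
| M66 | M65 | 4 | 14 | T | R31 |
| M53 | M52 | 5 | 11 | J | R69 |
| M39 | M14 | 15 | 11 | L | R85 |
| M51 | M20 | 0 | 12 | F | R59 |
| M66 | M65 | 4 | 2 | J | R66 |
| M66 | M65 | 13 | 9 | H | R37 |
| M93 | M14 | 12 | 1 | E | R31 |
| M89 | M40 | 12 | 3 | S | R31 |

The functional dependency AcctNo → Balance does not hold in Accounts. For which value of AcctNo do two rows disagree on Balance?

M39

AcctNo=M51: 2 rows → Balance = M20, M20 ✓
AcctNo=M11: 1 row → Balance = M17 ✓
AcctNo=M39: 3 rows → Balance takes values {M57, M56, M14} — violation
AcctNo=M93: 2 rows → Balance = M14, M14 ✓
AcctNo=M66: 3 rows → Balance = M65, M65, M65 ✓
AcctNo=M53: 1 row → Balance = M52 ✓
AcctNo=M89: 1 row → Balance = M40 ✓
The only AcctNo value with inconsistent Balance is AcctNo=M39.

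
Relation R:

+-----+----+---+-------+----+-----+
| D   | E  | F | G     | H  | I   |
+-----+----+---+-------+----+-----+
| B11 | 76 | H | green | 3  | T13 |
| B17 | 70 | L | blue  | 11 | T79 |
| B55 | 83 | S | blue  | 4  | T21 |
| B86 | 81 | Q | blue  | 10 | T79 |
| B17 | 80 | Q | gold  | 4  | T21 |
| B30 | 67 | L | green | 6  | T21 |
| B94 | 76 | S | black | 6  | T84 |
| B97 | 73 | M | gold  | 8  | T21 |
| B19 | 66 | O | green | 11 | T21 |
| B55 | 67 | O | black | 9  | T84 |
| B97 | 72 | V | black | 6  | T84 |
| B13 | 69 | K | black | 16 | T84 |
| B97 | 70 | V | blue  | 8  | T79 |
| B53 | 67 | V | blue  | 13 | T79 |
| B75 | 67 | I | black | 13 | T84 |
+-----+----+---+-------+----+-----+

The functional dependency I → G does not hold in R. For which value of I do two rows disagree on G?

T21

I=T13: 1 row → G = green ✓
I=T79: 4 rows → G = blue, blue, blue, blue ✓
I=T21: 5 rows → G takes values {blue, gold, green} — violation
I=T84: 5 rows → G = black, black, black, black, black ✓
The only I value with inconsistent G is I=T21.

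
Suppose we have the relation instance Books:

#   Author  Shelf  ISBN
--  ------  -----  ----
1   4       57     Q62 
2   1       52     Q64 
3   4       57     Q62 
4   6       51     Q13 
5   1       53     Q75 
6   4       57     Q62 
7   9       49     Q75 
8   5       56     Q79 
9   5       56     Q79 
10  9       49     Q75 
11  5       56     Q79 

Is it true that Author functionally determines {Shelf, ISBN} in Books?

No

Author=4: rows 1, 3, 6 → {Shelf,ISBN} = (57, Q62), (57, Q62), (57, Q62) ✓
Author=1: rows 2, 5 → {Shelf,ISBN} takes values {(52, Q64), (53, Q75)} — violation
Author=6: row 4 → {Shelf,ISBN} = (51, Q13) ✓
Author=9: rows 7, 10 → {Shelf,ISBN} = (49, Q75), (49, Q75) ✓
Author=5: rows 8, 9, 11 → {Shelf,ISBN} = (56, Q79), (56, Q79), (56, Q79) ✓
Two rows agree on Author but differ on {Shelf, ISBN}, so Author -> {Shelf, ISBN} does not hold.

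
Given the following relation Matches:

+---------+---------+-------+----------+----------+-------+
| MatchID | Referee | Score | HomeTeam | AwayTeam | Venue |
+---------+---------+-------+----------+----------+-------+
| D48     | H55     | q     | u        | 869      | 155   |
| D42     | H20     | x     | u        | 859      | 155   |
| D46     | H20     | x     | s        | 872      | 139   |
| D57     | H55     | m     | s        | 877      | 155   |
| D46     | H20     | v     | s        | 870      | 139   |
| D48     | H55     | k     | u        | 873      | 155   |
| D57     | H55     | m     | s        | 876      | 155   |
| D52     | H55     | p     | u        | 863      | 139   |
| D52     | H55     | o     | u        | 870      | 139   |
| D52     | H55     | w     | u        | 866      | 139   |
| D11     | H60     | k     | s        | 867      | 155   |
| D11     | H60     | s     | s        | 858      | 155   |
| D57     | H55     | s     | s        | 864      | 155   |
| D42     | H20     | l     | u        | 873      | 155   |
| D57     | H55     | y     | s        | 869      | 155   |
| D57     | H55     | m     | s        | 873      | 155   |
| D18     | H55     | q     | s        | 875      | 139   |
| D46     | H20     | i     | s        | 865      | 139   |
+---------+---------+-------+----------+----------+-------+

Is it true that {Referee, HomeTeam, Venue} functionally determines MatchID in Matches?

(Referee=H55, HomeTeam=u, Venue=155): 2 rows → MatchID = D48, D48 ✓
(Referee=H20, HomeTeam=u, Venue=155): 2 rows → MatchID = D42, D42 ✓
(Referee=H20, HomeTeam=s, Venue=139): 3 rows → MatchID = D46, D46, D46 ✓
(Referee=H55, HomeTeam=s, Venue=155): 5 rows → MatchID = D57, D57, D57, D57, D57 ✓
(Referee=H55, HomeTeam=u, Venue=139): 3 rows → MatchID = D52, D52, D52 ✓
(Referee=H60, HomeTeam=s, Venue=155): 2 rows → MatchID = D11, D11 ✓
(Referee=H55, HomeTeam=s, Venue=139): 1 row → MatchID = D18 ✓
Every {Referee, HomeTeam, Venue} value is associated with a single MatchID value, so {Referee, HomeTeam, Venue} -> MatchID holds.

Yes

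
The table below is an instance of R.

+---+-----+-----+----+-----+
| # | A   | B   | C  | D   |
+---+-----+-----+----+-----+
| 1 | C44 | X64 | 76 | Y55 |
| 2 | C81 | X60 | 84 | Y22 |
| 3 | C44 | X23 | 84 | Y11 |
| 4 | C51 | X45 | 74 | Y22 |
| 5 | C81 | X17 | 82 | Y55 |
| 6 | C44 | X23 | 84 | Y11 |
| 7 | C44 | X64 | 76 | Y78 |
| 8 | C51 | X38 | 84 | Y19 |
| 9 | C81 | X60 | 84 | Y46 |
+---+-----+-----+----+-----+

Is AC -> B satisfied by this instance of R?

Yes

(A=C44, C=76): rows 1, 7 → B = X64, X64 ✓
(A=C81, C=84): rows 2, 9 → B = X60, X60 ✓
(A=C44, C=84): rows 3, 6 → B = X23, X23 ✓
(A=C51, C=74): row 4 → B = X45 ✓
(A=C81, C=82): row 5 → B = X17 ✓
(A=C51, C=84): row 8 → B = X38 ✓
Every AC value is associated with a single B value, so AC -> B holds.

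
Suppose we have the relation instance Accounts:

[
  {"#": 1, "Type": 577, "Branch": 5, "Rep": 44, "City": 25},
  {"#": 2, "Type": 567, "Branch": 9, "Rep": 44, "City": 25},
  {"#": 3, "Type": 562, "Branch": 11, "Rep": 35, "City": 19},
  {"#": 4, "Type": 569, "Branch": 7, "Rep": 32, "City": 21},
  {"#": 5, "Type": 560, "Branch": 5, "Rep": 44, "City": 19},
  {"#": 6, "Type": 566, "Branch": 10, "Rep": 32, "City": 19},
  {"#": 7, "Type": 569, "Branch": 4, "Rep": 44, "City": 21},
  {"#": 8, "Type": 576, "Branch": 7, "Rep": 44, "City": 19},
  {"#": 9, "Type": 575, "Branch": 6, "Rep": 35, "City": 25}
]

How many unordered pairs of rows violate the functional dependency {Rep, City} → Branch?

2

(Rep=44, City=25): violating pairs (1,2) — 1 pair.
(Rep=44, City=19): violating pairs (5,8) — 1 pair.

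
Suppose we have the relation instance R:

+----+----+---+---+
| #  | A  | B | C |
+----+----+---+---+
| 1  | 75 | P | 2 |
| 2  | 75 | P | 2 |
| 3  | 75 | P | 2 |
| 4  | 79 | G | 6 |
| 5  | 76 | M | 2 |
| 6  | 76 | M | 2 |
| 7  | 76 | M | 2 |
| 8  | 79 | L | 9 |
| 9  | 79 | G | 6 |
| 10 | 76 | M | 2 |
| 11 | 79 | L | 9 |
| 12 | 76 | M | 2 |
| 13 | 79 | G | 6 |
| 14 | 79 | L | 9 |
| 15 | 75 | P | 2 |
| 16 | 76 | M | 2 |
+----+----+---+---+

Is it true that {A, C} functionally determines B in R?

Yes

(A=75, C=2): rows 1, 2, 3, 15 → B = P, P, P, P ✓
(A=79, C=6): rows 4, 9, 13 → B = G, G, G ✓
(A=76, C=2): rows 5, 6, 7, 10, 12, 16 → B = M, M, M, M, M, M ✓
(A=79, C=9): rows 8, 11, 14 → B = L, L, L ✓
Every {A, C} value is associated with a single B value, so {A, C} → B holds.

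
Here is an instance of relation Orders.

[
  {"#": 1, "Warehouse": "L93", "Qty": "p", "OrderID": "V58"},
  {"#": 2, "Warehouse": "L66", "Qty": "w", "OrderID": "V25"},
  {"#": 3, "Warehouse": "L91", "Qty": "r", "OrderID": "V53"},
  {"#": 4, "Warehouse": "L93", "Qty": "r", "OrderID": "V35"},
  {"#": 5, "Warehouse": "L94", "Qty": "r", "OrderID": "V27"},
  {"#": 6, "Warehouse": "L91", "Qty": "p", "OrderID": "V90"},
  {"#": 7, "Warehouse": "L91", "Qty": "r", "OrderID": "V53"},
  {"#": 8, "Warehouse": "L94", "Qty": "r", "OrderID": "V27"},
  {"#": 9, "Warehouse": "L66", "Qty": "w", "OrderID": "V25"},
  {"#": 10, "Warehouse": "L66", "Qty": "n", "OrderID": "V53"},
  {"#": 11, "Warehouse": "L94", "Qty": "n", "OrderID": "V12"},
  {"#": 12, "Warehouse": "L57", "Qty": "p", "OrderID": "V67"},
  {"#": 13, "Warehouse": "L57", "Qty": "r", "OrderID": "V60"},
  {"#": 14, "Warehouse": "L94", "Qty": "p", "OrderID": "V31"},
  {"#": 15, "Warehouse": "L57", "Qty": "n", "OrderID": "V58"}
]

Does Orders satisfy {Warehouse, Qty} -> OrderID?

Yes

(Warehouse=L93, Qty=p): row 1 → OrderID = V58 ✓
(Warehouse=L66, Qty=w): rows 2, 9 → OrderID = V25, V25 ✓
(Warehouse=L91, Qty=r): rows 3, 7 → OrderID = V53, V53 ✓
(Warehouse=L93, Qty=r): row 4 → OrderID = V35 ✓
(Warehouse=L94, Qty=r): rows 5, 8 → OrderID = V27, V27 ✓
(Warehouse=L91, Qty=p): row 6 → OrderID = V90 ✓
(Warehouse=L66, Qty=n): row 10 → OrderID = V53 ✓
(Warehouse=L94, Qty=n): row 11 → OrderID = V12 ✓
(Warehouse=L57, Qty=p): row 12 → OrderID = V67 ✓
(Warehouse=L57, Qty=r): row 13 → OrderID = V60 ✓
(Warehouse=L94, Qty=p): row 14 → OrderID = V31 ✓
(Warehouse=L57, Qty=n): row 15 → OrderID = V58 ✓
Every {Warehouse, Qty} value is associated with a single OrderID value, so {Warehouse, Qty} -> OrderID holds.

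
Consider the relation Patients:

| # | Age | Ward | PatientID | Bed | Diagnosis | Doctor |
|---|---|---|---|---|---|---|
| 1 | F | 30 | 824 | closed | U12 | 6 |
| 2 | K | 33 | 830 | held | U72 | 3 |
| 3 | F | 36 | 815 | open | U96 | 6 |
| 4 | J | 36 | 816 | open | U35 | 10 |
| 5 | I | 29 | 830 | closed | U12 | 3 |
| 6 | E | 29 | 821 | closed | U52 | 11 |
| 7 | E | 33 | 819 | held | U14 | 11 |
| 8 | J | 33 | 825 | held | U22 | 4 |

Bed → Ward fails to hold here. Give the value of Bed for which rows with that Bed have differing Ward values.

Bed=closed: rows 1, 5, 6 → Ward takes values {30, 29} — violation
Bed=held: rows 2, 7, 8 → Ward = 33, 33, 33 ✓
Bed=open: rows 3, 4 → Ward = 36, 36 ✓
The only Bed value with inconsistent Ward is Bed=closed.

closed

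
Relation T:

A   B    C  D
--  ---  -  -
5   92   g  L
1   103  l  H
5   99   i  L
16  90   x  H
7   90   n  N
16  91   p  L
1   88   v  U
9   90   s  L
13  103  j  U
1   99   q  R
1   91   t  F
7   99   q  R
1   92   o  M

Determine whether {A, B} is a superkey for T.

All 13 rows have distinct {A, B} values, so {A, B} → (all attributes) holds and {A, B} is a superkey.

Yes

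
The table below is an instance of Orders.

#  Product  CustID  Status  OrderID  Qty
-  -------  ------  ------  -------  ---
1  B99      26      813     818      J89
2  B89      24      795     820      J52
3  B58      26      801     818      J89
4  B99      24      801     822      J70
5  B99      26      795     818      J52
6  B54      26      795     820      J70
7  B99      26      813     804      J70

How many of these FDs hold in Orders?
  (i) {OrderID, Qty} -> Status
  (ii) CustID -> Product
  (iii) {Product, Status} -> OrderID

0

(i) {OrderID, Qty} -> Status: (OrderID=818, Qty=J89): rows 1, 3 → Status takes values {813, 801} — violation — fails.
(ii) CustID -> Product: CustID=26: rows 1, 3, 5, 6, 7 → Product takes values {B99, B58, B54} — violation; CustID=24: rows 2, 4 → Product takes values {B89, B99} — violation — fails.
(iii) {Product, Status} -> OrderID: (Product=B99, Status=813): rows 1, 7 → OrderID takes values {818, 804} — violation — fails.
None of the 3 dependencies hold.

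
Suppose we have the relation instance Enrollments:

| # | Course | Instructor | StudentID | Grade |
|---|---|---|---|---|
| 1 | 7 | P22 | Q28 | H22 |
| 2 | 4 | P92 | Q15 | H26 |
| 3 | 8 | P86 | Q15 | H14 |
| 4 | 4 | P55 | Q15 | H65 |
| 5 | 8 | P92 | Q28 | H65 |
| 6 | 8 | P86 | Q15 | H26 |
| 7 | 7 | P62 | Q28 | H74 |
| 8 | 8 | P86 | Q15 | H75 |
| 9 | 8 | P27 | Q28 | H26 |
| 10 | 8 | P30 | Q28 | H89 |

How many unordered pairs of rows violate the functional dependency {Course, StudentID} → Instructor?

5

(Course=7, StudentID=Q28): violating pairs (1,7) — 1 pair.
(Course=4, StudentID=Q15): violating pairs (2,4) — 1 pair.
(Course=8, StudentID=Q15): all 3 rows agree on Instructor — 0 pairs.
(Course=8, StudentID=Q28): violating pairs (5,9), (5,10), (9,10) — 3 pairs.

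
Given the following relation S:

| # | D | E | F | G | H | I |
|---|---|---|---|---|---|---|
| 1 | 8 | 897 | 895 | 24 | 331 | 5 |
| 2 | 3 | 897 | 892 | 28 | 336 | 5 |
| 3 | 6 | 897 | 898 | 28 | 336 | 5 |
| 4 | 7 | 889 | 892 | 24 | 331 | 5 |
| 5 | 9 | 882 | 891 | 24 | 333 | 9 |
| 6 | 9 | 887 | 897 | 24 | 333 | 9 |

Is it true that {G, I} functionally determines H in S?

(G=24, I=5): rows 1, 4 → H = 331, 331 ✓
(G=28, I=5): rows 2, 3 → H = 336, 336 ✓
(G=24, I=9): rows 5, 6 → H = 333, 333 ✓
Every {G, I} value is associated with a single H value, so {G, I} -> H holds.

Yes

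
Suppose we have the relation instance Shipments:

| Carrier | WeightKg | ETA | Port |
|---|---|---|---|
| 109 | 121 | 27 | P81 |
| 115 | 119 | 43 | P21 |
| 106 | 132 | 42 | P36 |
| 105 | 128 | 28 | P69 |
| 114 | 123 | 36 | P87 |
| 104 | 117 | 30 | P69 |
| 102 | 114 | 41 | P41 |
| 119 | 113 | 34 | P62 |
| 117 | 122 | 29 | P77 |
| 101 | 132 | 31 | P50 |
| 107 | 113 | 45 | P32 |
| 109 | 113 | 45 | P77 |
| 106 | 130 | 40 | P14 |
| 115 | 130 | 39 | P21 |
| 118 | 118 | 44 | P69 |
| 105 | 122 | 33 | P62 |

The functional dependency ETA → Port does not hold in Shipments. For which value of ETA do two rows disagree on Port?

ETA=27: 1 row → Port = P81 ✓
ETA=43: 1 row → Port = P21 ✓
ETA=42: 1 row → Port = P36 ✓
ETA=28: 1 row → Port = P69 ✓
ETA=36: 1 row → Port = P87 ✓
ETA=30: 1 row → Port = P69 ✓
ETA=41: 1 row → Port = P41 ✓
ETA=34: 1 row → Port = P62 ✓
ETA=29: 1 row → Port = P77 ✓
ETA=31: 1 row → Port = P50 ✓
ETA=45: 2 rows → Port takes values {P32, P77} — violation
ETA=40: 1 row → Port = P14 ✓
ETA=39: 1 row → Port = P21 ✓
ETA=44: 1 row → Port = P69 ✓
ETA=33: 1 row → Port = P62 ✓
The only ETA value with inconsistent Port is ETA=45.

45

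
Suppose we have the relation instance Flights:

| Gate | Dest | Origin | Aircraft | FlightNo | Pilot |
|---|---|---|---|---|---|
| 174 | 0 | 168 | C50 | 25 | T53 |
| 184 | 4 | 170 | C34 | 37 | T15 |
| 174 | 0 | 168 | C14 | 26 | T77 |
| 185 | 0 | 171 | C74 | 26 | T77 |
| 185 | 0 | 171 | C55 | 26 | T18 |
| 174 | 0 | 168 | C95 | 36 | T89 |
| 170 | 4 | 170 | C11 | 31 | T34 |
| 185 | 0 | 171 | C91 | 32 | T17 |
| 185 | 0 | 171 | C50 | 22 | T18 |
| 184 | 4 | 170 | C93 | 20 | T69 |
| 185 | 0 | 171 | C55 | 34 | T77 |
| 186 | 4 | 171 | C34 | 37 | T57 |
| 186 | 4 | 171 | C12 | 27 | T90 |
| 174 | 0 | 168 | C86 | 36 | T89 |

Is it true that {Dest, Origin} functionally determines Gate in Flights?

(Dest=0, Origin=168): 4 rows → Gate = 174, 174, 174, 174 ✓
(Dest=4, Origin=170): 3 rows → Gate takes values {184, 170} — violation
(Dest=0, Origin=171): 5 rows → Gate = 185, 185, 185, 185, 185 ✓
(Dest=4, Origin=171): 2 rows → Gate = 186, 186 ✓
Two rows agree on {Dest, Origin} but differ on Gate, so {Dest, Origin} -> Gate does not hold.

No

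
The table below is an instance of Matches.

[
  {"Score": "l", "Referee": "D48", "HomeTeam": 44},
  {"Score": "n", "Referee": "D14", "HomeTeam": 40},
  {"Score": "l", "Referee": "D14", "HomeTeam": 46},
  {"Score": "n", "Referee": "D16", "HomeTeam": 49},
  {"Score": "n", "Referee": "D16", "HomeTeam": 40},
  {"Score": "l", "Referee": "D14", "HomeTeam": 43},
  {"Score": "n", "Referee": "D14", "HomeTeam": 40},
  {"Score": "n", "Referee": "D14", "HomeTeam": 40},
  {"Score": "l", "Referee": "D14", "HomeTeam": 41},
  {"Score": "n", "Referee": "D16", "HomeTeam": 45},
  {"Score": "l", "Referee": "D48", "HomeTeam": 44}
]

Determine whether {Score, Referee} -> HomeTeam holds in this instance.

(Score=l, Referee=D48): 2 rows → HomeTeam = 44, 44 ✓
(Score=n, Referee=D14): 3 rows → HomeTeam = 40, 40, 40 ✓
(Score=l, Referee=D14): 3 rows → HomeTeam takes values {46, 43, 41} — violation
(Score=n, Referee=D16): 3 rows → HomeTeam takes values {49, 40, 45} — violation
Two rows agree on {Score, Referee} but differ on HomeTeam, so {Score, Referee} -> HomeTeam does not hold.

No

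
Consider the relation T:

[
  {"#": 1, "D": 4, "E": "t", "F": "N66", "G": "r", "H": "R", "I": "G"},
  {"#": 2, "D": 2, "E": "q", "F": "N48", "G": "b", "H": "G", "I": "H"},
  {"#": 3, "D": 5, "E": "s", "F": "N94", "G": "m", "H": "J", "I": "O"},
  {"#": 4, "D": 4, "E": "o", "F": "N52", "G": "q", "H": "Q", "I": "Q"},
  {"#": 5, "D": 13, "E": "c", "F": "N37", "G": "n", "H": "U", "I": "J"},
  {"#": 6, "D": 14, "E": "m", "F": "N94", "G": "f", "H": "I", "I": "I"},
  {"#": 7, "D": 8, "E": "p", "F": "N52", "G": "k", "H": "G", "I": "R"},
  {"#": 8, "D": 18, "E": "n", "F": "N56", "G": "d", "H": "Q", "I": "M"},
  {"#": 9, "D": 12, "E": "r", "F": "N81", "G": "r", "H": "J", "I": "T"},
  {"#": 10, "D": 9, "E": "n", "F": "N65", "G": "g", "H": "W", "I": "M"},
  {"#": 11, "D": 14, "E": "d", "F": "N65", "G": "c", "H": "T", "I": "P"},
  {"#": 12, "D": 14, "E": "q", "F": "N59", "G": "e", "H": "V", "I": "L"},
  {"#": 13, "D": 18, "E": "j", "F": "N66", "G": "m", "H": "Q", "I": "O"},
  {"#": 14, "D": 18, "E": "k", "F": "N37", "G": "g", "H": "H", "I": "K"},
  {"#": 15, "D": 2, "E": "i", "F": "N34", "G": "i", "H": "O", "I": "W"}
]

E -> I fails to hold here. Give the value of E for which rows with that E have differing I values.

q

E=t: row 1 → I = G ✓
E=q: rows 2, 12 → I takes values {H, L} — violation
E=s: row 3 → I = O ✓
E=o: row 4 → I = Q ✓
E=c: row 5 → I = J ✓
E=m: row 6 → I = I ✓
E=p: row 7 → I = R ✓
E=n: rows 8, 10 → I = M, M ✓
E=r: row 9 → I = T ✓
E=d: row 11 → I = P ✓
E=j: row 13 → I = O ✓
E=k: row 14 → I = K ✓
E=i: row 15 → I = W ✓
The only E value with inconsistent I is E=q.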